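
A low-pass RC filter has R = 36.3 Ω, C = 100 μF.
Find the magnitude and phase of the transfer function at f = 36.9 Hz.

Step 1 — Angular frequency: ω = 2π·36.9 = 231.8 rad/s.
Step 2 — Transfer function: H(jω) = 1/(1 + jωRC).
Step 3 — Denominator: 1 + jωRC = 1 + j·231.8·36.3·0.0001 = 1 + j0.8416.
Step 4 — H = 0.5854 - j0.4927.
Step 5 — Magnitude: |H| = 0.7651 (-2.3 dB); phase: φ = -40.1°.

|H| = 0.7651 (-2.3 dB), φ = -40.1°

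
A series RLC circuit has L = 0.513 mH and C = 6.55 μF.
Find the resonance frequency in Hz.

Step 1 — Resonance condition Im(Z)=0 gives ω₀ = 1/√(LC).
Step 2 — ω₀ = 1/√(0.000513·6.55e-06) = 1.725e+04 rad/s.
Step 3 — f₀ = ω₀/(2π) = 2746 Hz.

f₀ = 2746 Hz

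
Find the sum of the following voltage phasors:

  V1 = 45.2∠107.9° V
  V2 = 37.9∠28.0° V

Step 1 — Convert each phasor to rectangular form:
  V1 = 45.2·(cos(107.9°) + j·sin(107.9°)) = -13.89 + j43.01 V
  V2 = 37.9·(cos(28.0°) + j·sin(28.0°)) = 33.46 + j17.79 V
Step 2 — Sum components: V_total = 19.57 + j60.81 V.
Step 3 — Convert to polar: |V_total| = 63.88 V, ∠V_total = 72.2°.

V_total = 63.88∠72.2° V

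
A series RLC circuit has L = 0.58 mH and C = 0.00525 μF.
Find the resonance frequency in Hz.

Step 1 — Resonance condition Im(Z)=0 gives ω₀ = 1/√(LC).
Step 2 — ω₀ = 1/√(0.00058·5.25e-09) = 5.731e+05 rad/s.
Step 3 — f₀ = ω₀/(2π) = 9.121e+04 Hz.

f₀ = 9.121e+04 Hz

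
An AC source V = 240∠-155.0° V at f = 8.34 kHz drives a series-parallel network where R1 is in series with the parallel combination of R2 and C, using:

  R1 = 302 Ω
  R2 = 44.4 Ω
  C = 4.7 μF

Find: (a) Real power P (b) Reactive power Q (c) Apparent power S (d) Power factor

Step 1 — Angular frequency: ω = 2π·f = 2π·8340 = 5.24e+04 rad/s.
Step 2 — Component impedances:
  R1: Z = R = 302 Ω
  R2: Z = R = 44.4 Ω
  C: Z = 1/(jωC) = -j/(ω·C) = 0 - j4.06 Ω
Step 3 — Parallel branch: R2 || C = 1/(1/R2 + 1/C) = 0.3682 - j4.027 Ω.
Step 4 — Series with R1: Z_total = R1 + (R2 || C) = 302.4 - j4.027 Ω = 302.4∠-0.8° Ω.
Step 5 — Source phasor: V = 240∠-155.0° V = -217.5 - j101.4 V.
Step 6 — Current: I = V / Z = -0.7148 - j0.345 A = 0.7937∠-154.2° A.
Step 7 — Complex power: S = V·I* = 190.5 - j2.536 VA.
Step 8 — Real power: P = Re(S) = 190.5 W.
Step 9 — Reactive power: Q = Im(S) = -2.536 VAR.
Step 10 — Apparent power: |S| = 190.5 VA.
Step 11 — Power factor: PF = P/|S| = 0.9999 (leading).

(a) P = 190.5 W  (b) Q = -2.536 VAR  (c) S = 190.5 VA  (d) PF = 0.9999 (leading)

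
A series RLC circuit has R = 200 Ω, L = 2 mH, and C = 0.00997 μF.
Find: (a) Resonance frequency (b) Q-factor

Step 1 — Resonance condition Im(Z)=0 gives ω₀ = 1/√(LC).
Step 2 — ω₀ = 1/√(0.002·9.97e-09) = 2.239e+05 rad/s.
Step 3 — f₀ = ω₀/(2π) = 3.564e+04 Hz.
Step 4 — Series Q: Q = ω₀L/R = 2.239e+05·0.002/200 = 2.239.

(a) f₀ = 3.564e+04 Hz  (b) Q = 2.239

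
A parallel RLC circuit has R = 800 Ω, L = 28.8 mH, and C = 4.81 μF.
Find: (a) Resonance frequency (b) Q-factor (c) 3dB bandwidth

Step 1 — Resonance: ω₀ = 1/√(LC) = 1/√(0.0288·4.81e-06) = 2687 rad/s.
Step 2 — f₀ = ω₀/(2π) = 427.6 Hz.
Step 3 — Parallel Q: Q = R/(ω₀L) = 800/(2687·0.0288) = 10.34.
Step 4 — Bandwidth: Δω = ω₀/Q = 259.9 rad/s; BW = Δω/(2π) = 41.36 Hz.

(a) f₀ = 427.6 Hz  (b) Q = 10.34  (c) BW = 41.36 Hz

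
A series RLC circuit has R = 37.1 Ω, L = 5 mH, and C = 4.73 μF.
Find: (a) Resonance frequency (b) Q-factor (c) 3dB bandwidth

Step 1 — Resonance condition Im(Z)=0 gives ω₀ = 1/√(LC).
Step 2 — ω₀ = 1/√(0.005·4.73e-06) = 6503 rad/s.
Step 3 — f₀ = ω₀/(2π) = 1035 Hz.
Step 4 — Series Q: Q = ω₀L/R = 6503·0.005/37.1 = 0.8764.
Step 5 — 3dB bandwidth: Δω = ω₀/Q = 7420 rad/s; BW = Δω/(2π) = 1181 Hz.

(a) f₀ = 1035 Hz  (b) Q = 0.8764  (c) BW = 1181 Hz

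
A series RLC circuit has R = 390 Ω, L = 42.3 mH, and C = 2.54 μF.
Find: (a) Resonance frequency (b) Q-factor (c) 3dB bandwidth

Step 1 — Resonance: ω₀ = 1/√(LC) = 1/√(0.0423·2.54e-06) = 3051 rad/s.
Step 2 — f₀ = ω₀/(2π) = 485.5 Hz.
Step 3 — Series Q: Q = ω₀L/R = 3051·0.0423/390 = 0.3309.
Step 4 — Bandwidth: Δω = ω₀/Q = 9220 rad/s; BW = Δω/(2π) = 1467 Hz.

(a) f₀ = 485.5 Hz  (b) Q = 0.3309  (c) BW = 1467 Hz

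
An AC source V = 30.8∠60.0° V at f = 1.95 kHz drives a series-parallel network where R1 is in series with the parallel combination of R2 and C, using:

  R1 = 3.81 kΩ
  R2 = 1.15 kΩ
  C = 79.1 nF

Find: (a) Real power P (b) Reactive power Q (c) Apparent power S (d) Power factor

Step 1 — Angular frequency: ω = 2π·f = 2π·1950 = 1.225e+04 rad/s.
Step 2 — Component impedances:
  R1: Z = R = 3810 Ω
  R2: Z = R = 1150 Ω
  C: Z = 1/(jωC) = -j/(ω·C) = 0 - j1032 Ω
Step 3 — Parallel branch: R2 || C = 1/(1/R2 + 1/C) = 512.9 - j571.6 Ω.
Step 4 — Series with R1: Z_total = R1 + (R2 || C) = 4323 - j571.6 Ω = 4361∠-7.5° Ω.
Step 5 — Source phasor: V = 30.8∠60.0° V = 15.4 + j26.67 V.
Step 6 — Current: I = V / Z = 0.002699 + j0.006527 A = 0.007063∠67.5° A.
Step 7 — Complex power: S = V·I* = 0.2157 - j0.02852 VA.
Step 8 — Real power: P = Re(S) = 0.2157 W.
Step 9 — Reactive power: Q = Im(S) = -0.02852 VAR.
Step 10 — Apparent power: |S| = 0.2176 VA.
Step 11 — Power factor: PF = P/|S| = 0.9914 (leading).

(a) P = 0.2157 W  (b) Q = -0.02852 VAR  (c) S = 0.2176 VA  (d) PF = 0.9914 (leading)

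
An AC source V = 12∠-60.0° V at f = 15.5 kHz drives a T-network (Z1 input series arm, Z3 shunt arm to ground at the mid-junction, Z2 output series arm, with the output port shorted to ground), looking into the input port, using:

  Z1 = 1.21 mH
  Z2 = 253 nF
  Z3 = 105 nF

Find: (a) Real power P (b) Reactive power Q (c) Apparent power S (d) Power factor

Step 1 — Angular frequency: ω = 2π·f = 2π·1.55e+04 = 9.739e+04 rad/s.
Step 2 — Component impedances:
  Z1: Z = jωL = j·9.739e+04·0.00121 = 0 + j117.8 Ω
  Z2: Z = 1/(jωC) = -j/(ω·C) = 0 - j40.59 Ω
  Z3: Z = 1/(jωC) = -j/(ω·C) = 0 - j97.79 Ω
Step 3 — With the output port shorted to ground, the output series arm Z2 runs from the junction to ground; the shunt arm Z3 also runs from the junction to ground. They appear in parallel: Z3 || Z2 = 0 - j28.68 Ω.
Step 4 — Series with input arm Z1: Z_in = Z1 + (Z3 || Z2) = 0 + j89.16 Ω = 89.16∠90.0° Ω.
Step 5 — Source phasor: V = 12∠-60.0° V = 6 - j10.39 V.
Step 6 — Current: I = V / Z = -0.1166 - j0.0673 A = 0.1346∠-150.0° A.
Step 7 — Complex power: S = V·I* = 0 + j1.615 VA.
Step 8 — Real power: P = Re(S) = 0 W.
Step 9 — Reactive power: Q = Im(S) = 1.615 VAR.
Step 10 — Apparent power: |S| = 1.615 VA.
Step 11 — Power factor: PF = P/|S| = 0 (lagging).

(a) P = 0 W  (b) Q = 1.615 VAR  (c) S = 1.615 VA  (d) PF = 0 (lagging)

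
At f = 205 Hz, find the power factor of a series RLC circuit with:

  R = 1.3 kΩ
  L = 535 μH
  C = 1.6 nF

Step 1 — Angular frequency: ω = 2π·f = 2π·205 = 1288 rad/s.
Step 2 — Component impedances:
  R: Z = R = 1300 Ω
  L: Z = jωL = j·1288·0.000535 = 0 + j0.6891 Ω
  C: Z = 1/(jωC) = -j/(ω·C) = 0 - j4.852e+05 Ω
Step 3 — Series combination: Z_total = R + L + C = 1300 - j4.852e+05 Ω = 4.852e+05∠-89.8° Ω.
Step 4 — Power factor: PF = cos(φ) = Re(Z)/|Z| = 1300/4.852e+05 = 0.002679.
Step 5 — Type: Im(Z) = -4.852e+05 ⇒ leading (phase φ = -89.8°).

PF = 0.002679 (leading, φ = -89.8°)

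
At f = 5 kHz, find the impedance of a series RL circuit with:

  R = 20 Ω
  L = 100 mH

Step 1 — Angular frequency: ω = 2π·f = 2π·5000 = 3.142e+04 rad/s.
Step 2 — Component impedances:
  R: Z = R = 20 Ω
  L: Z = jωL = j·3.142e+04·0.1 = 0 + j3142 Ω
Step 3 — Series combination: Z_total = R + L = 20 + j3142 Ω = 3142∠89.6° Ω.

Z = 20 + j3142 Ω = 3142∠89.6° Ω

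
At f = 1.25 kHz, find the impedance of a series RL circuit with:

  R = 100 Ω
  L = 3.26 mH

Step 1 — Angular frequency: ω = 2π·f = 2π·1250 = 7854 rad/s.
Step 2 — Component impedances:
  R: Z = R = 100 Ω
  L: Z = jωL = j·7854·0.00326 = 0 + j25.6 Ω
Step 3 — Series combination: Z_total = R + L = 100 + j25.6 Ω = 103.2∠14.4° Ω.

Z = 100 + j25.6 Ω = 103.2∠14.4° Ω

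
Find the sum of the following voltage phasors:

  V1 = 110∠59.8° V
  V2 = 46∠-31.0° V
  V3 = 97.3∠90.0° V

Step 1 — Convert each phasor to rectangular form:
  V1 = 110·(cos(59.8°) + j·sin(59.8°)) = 55.33 + j95.07 V
  V2 = 46·(cos(-31.0°) + j·sin(-31.0°)) = 39.43 - j23.69 V
  V3 = 97.3·(cos(90.0°) + j·sin(90.0°)) = 0 + j97.3 V
Step 2 — Sum components: V_total = 94.76 + j168.7 V.
Step 3 — Convert to polar: |V_total| = 193.5 V, ∠V_total = 60.7°.

V_total = 193.5∠60.7° V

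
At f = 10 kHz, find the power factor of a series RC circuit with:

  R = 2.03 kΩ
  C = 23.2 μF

Step 1 — Angular frequency: ω = 2π·f = 2π·1e+04 = 6.283e+04 rad/s.
Step 2 — Component impedances:
  R: Z = R = 2030 Ω
  C: Z = 1/(jωC) = -j/(ω·C) = 0 - j0.686 Ω
Step 3 — Series combination: Z_total = R + C = 2030 - j0.686 Ω = 2030∠-0.0° Ω.
Step 4 — Power factor: PF = cos(φ) = Re(Z)/|Z| = 2030/2030 = 1.
Step 5 — Type: Im(Z) = -0.686 ⇒ leading (phase φ = -0.0°).

PF = 1 (leading, φ = -0.0°)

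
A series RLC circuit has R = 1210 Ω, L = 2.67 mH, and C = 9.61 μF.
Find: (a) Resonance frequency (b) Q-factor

Step 1 — Resonance condition Im(Z)=0 gives ω₀ = 1/√(LC).
Step 2 — ω₀ = 1/√(0.00267·9.61e-06) = 6243 rad/s.
Step 3 — f₀ = ω₀/(2π) = 993.6 Hz.
Step 4 — Series Q: Q = ω₀L/R = 6243·0.00267/1210 = 0.01378.

(a) f₀ = 993.6 Hz  (b) Q = 0.01378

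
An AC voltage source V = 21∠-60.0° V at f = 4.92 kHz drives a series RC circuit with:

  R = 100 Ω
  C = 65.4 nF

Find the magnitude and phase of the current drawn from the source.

Step 1 — Angular frequency: ω = 2π·f = 2π·4920 = 3.091e+04 rad/s.
Step 2 — Component impedances:
  R: Z = R = 100 Ω
  C: Z = 1/(jωC) = -j/(ω·C) = 0 - j494.6 Ω
Step 3 — Series combination: Z_total = R + C = 100 - j494.6 Ω = 504.6∠-78.6° Ω.
Step 4 — Source phasor: V = 21∠-60.0° V = 10.5 - j18.19 V.
Step 5 — Ohm's law: I = V / Z_total = (10.5 - j18.19) / (100 - j494.6) = 0.03945 + j0.01325 A.
Step 6 — Convert to polar: |I| = 0.04161 A, ∠I = 18.6°.

I = 0.04161∠18.6° A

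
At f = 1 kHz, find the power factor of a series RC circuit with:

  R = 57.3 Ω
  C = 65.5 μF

Step 1 — Angular frequency: ω = 2π·f = 2π·1000 = 6283 rad/s.
Step 2 — Component impedances:
  R: Z = R = 57.3 Ω
  C: Z = 1/(jωC) = -j/(ω·C) = 0 - j2.43 Ω
Step 3 — Series combination: Z_total = R + C = 57.3 - j2.43 Ω = 57.35∠-2.4° Ω.
Step 4 — Power factor: PF = cos(φ) = Re(Z)/|Z| = 57.3/57.35 = 0.9991.
Step 5 — Type: Im(Z) = -2.43 ⇒ leading (phase φ = -2.4°).

PF = 0.9991 (leading, φ = -2.4°)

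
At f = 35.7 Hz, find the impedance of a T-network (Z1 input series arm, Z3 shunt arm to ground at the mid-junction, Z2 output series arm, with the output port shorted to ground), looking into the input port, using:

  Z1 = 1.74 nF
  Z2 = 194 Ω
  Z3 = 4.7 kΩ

Step 1 — Angular frequency: ω = 2π·f = 2π·35.7 = 224.3 rad/s.
Step 2 — Component impedances:
  Z1: Z = 1/(jωC) = -j/(ω·C) = 0 - j2.562e+06 Ω
  Z2: Z = R = 194 Ω
  Z3: Z = R = 4700 Ω
Step 3 — With the output port shorted to ground, the output series arm Z2 runs from the junction to ground; the shunt arm Z3 also runs from the junction to ground. They appear in parallel: Z3 || Z2 = 186.3 Ω.
Step 4 — Series with input arm Z1: Z_in = Z1 + (Z3 || Z2) = 186.3 - j2.562e+06 Ω = 2.562e+06∠-90.0° Ω.

Z = 186.3 - j2.562e+06 Ω = 2.562e+06∠-90.0° Ω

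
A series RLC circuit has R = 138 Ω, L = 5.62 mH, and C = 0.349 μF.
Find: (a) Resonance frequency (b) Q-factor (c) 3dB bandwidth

Step 1 — Resonance: ω₀ = 1/√(LC) = 1/√(0.00562·3.49e-07) = 2.258e+04 rad/s.
Step 2 — f₀ = ω₀/(2π) = 3594 Hz.
Step 3 — Series Q: Q = ω₀L/R = 2.258e+04·0.00562/138 = 0.9196.
Step 4 — Bandwidth: Δω = ω₀/Q = 2.456e+04 rad/s; BW = Δω/(2π) = 3908 Hz.

(a) f₀ = 3594 Hz  (b) Q = 0.9196  (c) BW = 3908 Hz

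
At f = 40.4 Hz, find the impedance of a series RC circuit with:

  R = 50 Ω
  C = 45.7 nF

Step 1 — Angular frequency: ω = 2π·f = 2π·40.4 = 253.8 rad/s.
Step 2 — Component impedances:
  R: Z = R = 50 Ω
  C: Z = 1/(jωC) = -j/(ω·C) = 0 - j8.62e+04 Ω
Step 3 — Series combination: Z_total = R + C = 50 - j8.62e+04 Ω = 8.62e+04∠-90.0° Ω.

Z = 50 - j8.62e+04 Ω = 8.62e+04∠-90.0° Ω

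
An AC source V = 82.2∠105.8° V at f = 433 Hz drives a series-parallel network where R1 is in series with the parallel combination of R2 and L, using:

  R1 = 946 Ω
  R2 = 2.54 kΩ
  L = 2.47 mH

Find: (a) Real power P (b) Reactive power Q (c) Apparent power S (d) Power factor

Step 1 — Angular frequency: ω = 2π·f = 2π·433 = 2721 rad/s.
Step 2 — Component impedances:
  R1: Z = R = 946 Ω
  R2: Z = R = 2540 Ω
  L: Z = jωL = j·2721·0.00247 = 0 + j6.72 Ω
Step 3 — Parallel branch: R2 || L = 1/(1/R2 + 1/L) = 0.01778 + j6.72 Ω.
Step 4 — Series with R1: Z_total = R1 + (R2 || L) = 946 + j6.72 Ω = 946∠0.4° Ω.
Step 5 — Source phasor: V = 82.2∠105.8° V = -22.38 + j79.09 V.
Step 6 — Current: I = V / Z = -0.02306 + j0.08377 A = 0.08689∠105.4° A.
Step 7 — Complex power: S = V·I* = 7.142 + j0.05073 VA.
Step 8 — Real power: P = Re(S) = 7.142 W.
Step 9 — Reactive power: Q = Im(S) = 0.05073 VAR.
Step 10 — Apparent power: |S| = 7.142 VA.
Step 11 — Power factor: PF = P/|S| = 1 (lagging).

(a) P = 7.142 W  (b) Q = 0.05073 VAR  (c) S = 7.142 VA  (d) PF = 1 (lagging)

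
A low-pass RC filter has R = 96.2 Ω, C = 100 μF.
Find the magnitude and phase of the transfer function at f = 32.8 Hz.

Step 1 — Angular frequency: ω = 2π·32.8 = 206.1 rad/s.
Step 2 — Transfer function: H(jω) = 1/(1 + jωRC).
Step 3 — Denominator: 1 + jωRC = 1 + j·206.1·96.2·0.0001 = 1 + j1.983.
Step 4 — H = 0.2028 - j0.4021.
Step 5 — Magnitude: |H| = 0.4504 (-6.9 dB); phase: φ = -63.2°.

|H| = 0.4504 (-6.9 dB), φ = -63.2°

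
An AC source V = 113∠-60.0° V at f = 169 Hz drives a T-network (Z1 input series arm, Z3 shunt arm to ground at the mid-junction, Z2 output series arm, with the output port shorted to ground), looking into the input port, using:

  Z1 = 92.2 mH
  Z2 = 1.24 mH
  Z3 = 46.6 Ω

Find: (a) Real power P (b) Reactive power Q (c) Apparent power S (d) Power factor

Step 1 — Angular frequency: ω = 2π·f = 2π·169 = 1062 rad/s.
Step 2 — Component impedances:
  Z1: Z = jωL = j·1062·0.0922 = 0 + j97.9 Ω
  Z2: Z = jωL = j·1062·0.00124 = 0 + j1.317 Ω
  Z3: Z = R = 46.6 Ω
Step 3 — With the output port shorted to ground, the output series arm Z2 runs from the junction to ground; the shunt arm Z3 also runs from the junction to ground. They appear in parallel: Z3 || Z2 = 0.03717 + j1.316 Ω.
Step 4 — Series with input arm Z1: Z_in = Z1 + (Z3 || Z2) = 0.03717 + j99.22 Ω = 99.22∠90.0° Ω.
Step 5 — Source phasor: V = 113∠-60.0° V = 56.5 - j97.86 V.
Step 6 — Current: I = V / Z = -0.9861 - j0.5698 A = 1.139∠-150.0° A.
Step 7 — Complex power: S = V·I* = 0.04822 + j128.7 VA.
Step 8 — Real power: P = Re(S) = 0.04822 W.
Step 9 — Reactive power: Q = Im(S) = 128.7 VAR.
Step 10 — Apparent power: |S| = 128.7 VA.
Step 11 — Power factor: PF = P/|S| = 0.0003747 (lagging).

(a) P = 0.04822 W  (b) Q = 128.7 VAR  (c) S = 128.7 VA  (d) PF = 0.0003747 (lagging)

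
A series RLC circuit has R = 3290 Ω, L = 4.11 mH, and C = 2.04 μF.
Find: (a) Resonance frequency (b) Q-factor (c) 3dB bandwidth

Step 1 — Resonance: ω₀ = 1/√(LC) = 1/√(0.00411·2.04e-06) = 1.092e+04 rad/s.
Step 2 — f₀ = ω₀/(2π) = 1738 Hz.
Step 3 — Series Q: Q = ω₀L/R = 1.092e+04·0.00411/3290 = 0.01364.
Step 4 — Bandwidth: Δω = ω₀/Q = 8.005e+05 rad/s; BW = Δω/(2π) = 1.274e+05 Hz.

(a) f₀ = 1738 Hz  (b) Q = 0.01364  (c) BW = 1.274e+05 Hz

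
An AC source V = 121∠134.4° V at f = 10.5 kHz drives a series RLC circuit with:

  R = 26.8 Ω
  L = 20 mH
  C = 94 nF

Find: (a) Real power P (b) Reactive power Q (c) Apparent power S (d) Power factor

Step 1 — Angular frequency: ω = 2π·f = 2π·1.05e+04 = 6.597e+04 rad/s.
Step 2 — Component impedances:
  R: Z = R = 26.8 Ω
  L: Z = jωL = j·6.597e+04·0.02 = 0 + j1319 Ω
  C: Z = 1/(jωC) = -j/(ω·C) = 0 - j161.3 Ω
Step 3 — Series combination: Z_total = R + L + C = 26.8 + j1158 Ω = 1159∠88.7° Ω.
Step 4 — Source phasor: V = 121∠134.4° V = -84.66 + j86.45 V.
Step 5 — Current: I = V / Z = 0.07291 + j0.07478 A = 0.1044∠45.7° A.
Step 6 — Complex power: S = V·I* = 0.2923 + j12.63 VA.
Step 7 — Real power: P = Re(S) = 0.2923 W.
Step 8 — Reactive power: Q = Im(S) = 12.63 VAR.
Step 9 — Apparent power: |S| = 12.64 VA.
Step 10 — Power factor: PF = P/|S| = 0.02313 (lagging).

(a) P = 0.2923 W  (b) Q = 12.63 VAR  (c) S = 12.64 VA  (d) PF = 0.02313 (lagging)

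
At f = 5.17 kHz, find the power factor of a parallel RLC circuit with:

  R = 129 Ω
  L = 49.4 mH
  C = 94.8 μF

Step 1 — Angular frequency: ω = 2π·f = 2π·5170 = 3.248e+04 rad/s.
Step 2 — Component impedances:
  R: Z = R = 129 Ω
  L: Z = jωL = j·3.248e+04·0.0494 = 0 + j1605 Ω
  C: Z = 1/(jωC) = -j/(ω·C) = 0 - j0.3247 Ω
Step 3 — Parallel combination: 1/Z_total = 1/R + 1/L + 1/C; Z_total = 0.0008178 - j0.3248 Ω = 0.3248∠-89.9° Ω.
Step 4 — Power factor: PF = cos(φ) = Re(Z)/|Z| = 0.0008178/0.3248 = 0.002518.
Step 5 — Type: Im(Z) = -0.3248 ⇒ leading (phase φ = -89.9°).

PF = 0.002518 (leading, φ = -89.9°)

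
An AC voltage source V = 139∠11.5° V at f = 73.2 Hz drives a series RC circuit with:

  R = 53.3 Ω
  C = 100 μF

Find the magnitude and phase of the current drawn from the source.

Step 1 — Angular frequency: ω = 2π·f = 2π·73.2 = 459.9 rad/s.
Step 2 — Component impedances:
  R: Z = R = 53.3 Ω
  C: Z = 1/(jωC) = -j/(ω·C) = 0 - j21.74 Ω
Step 3 — Series combination: Z_total = R + C = 53.3 - j21.74 Ω = 57.56∠-22.2° Ω.
Step 4 — Source phasor: V = 139∠11.5° V = 136.2 + j27.71 V.
Step 5 — Ohm's law: I = V / Z_total = (136.2 + j27.71) / (53.3 - j21.74) = 2.009 + j1.339 A.
Step 6 — Convert to polar: |I| = 2.415 A, ∠I = 33.7°.

I = 2.415∠33.7° A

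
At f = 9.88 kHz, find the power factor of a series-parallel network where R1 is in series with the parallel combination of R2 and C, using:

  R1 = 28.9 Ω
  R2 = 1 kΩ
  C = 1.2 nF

Step 1 — Angular frequency: ω = 2π·f = 2π·9880 = 6.208e+04 rad/s.
Step 2 — Component impedances:
  R1: Z = R = 28.9 Ω
  R2: Z = R = 1000 Ω
  C: Z = 1/(jωC) = -j/(ω·C) = 0 - j1.342e+04 Ω
Step 3 — Parallel branch: R2 || C = 1/(1/R2 + 1/C) = 994.5 - j74.08 Ω.
Step 4 — Series with R1: Z_total = R1 + (R2 || C) = 1023 - j74.08 Ω = 1026∠-4.1° Ω.
Step 5 — Power factor: PF = cos(φ) = Re(Z)/|Z| = 1023.4/1026.1 = 0.9974.
Step 6 — Type: Im(Z) = -74.08 ⇒ leading (phase φ = -4.1°).

PF = 0.9974 (leading, φ = -4.1°)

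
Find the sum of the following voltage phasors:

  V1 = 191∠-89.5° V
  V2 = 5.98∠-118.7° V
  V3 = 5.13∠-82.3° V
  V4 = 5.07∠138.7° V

Step 1 — Convert each phasor to rectangular form:
  V1 = 191·(cos(-89.5°) + j·sin(-89.5°)) = 1.667 - j191 V
  V2 = 5.98·(cos(-118.7°) + j·sin(-118.7°)) = -2.872 - j5.245 V
  V3 = 5.13·(cos(-82.3°) + j·sin(-82.3°)) = 0.6873 - j5.084 V
  V4 = 5.07·(cos(138.7°) + j·sin(138.7°)) = -3.809 + j3.346 V
Step 2 — Sum components: V_total = -4.327 - j198 V.
Step 3 — Convert to polar: |V_total| = 198 V, ∠V_total = -91.3°.

V_total = 198∠-91.3° V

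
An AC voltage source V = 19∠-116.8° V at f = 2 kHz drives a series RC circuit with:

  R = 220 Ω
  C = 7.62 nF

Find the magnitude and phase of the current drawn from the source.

Step 1 — Angular frequency: ω = 2π·f = 2π·2000 = 1.257e+04 rad/s.
Step 2 — Component impedances:
  R: Z = R = 220 Ω
  C: Z = 1/(jωC) = -j/(ω·C) = 0 - j1.044e+04 Ω
Step 3 — Series combination: Z_total = R + C = 220 - j1.044e+04 Ω = 1.045e+04∠-88.8° Ω.
Step 4 — Source phasor: V = 19∠-116.8° V = -8.567 - j16.96 V.
Step 5 — Ohm's law: I = V / Z_total = (-8.567 - j16.96) / (220 - j1.044e+04) = 0.001606 - j0.0008541 A.
Step 6 — Convert to polar: |I| = 0.001819 A, ∠I = -28.0°.

I = 0.001819∠-28.0° A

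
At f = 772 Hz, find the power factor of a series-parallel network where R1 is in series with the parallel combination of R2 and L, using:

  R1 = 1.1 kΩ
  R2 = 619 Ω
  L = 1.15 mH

Step 1 — Angular frequency: ω = 2π·f = 2π·772 = 4851 rad/s.
Step 2 — Component impedances:
  R1: Z = R = 1100 Ω
  R2: Z = R = 619 Ω
  L: Z = jωL = j·4851·0.00115 = 0 + j5.578 Ω
Step 3 — Parallel branch: R2 || L = 1/(1/R2 + 1/L) = 0.05026 + j5.578 Ω.
Step 4 — Series with R1: Z_total = R1 + (R2 || L) = 1100 + j5.578 Ω = 1100∠0.3° Ω.
Step 5 — Power factor: PF = cos(φ) = Re(Z)/|Z| = 1100/1100 = 1.
Step 6 — Type: Im(Z) = 5.578 ⇒ lagging (phase φ = 0.3°).

PF = 1 (lagging, φ = 0.3°)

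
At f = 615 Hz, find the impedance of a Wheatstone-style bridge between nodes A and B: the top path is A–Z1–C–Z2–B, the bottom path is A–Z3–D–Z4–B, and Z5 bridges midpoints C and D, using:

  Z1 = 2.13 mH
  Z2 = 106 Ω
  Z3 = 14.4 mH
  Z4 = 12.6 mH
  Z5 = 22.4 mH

Step 1 — Angular frequency: ω = 2π·f = 2π·615 = 3864 rad/s.
Step 2 — Component impedances:
  Z1: Z = jωL = j·3864·0.00213 = 0 + j8.231 Ω
  Z2: Z = R = 106 Ω
  Z3: Z = jωL = j·3864·0.0144 = 0 + j55.64 Ω
  Z4: Z = jωL = j·3864·0.0126 = 0 + j48.69 Ω
  Z5: Z = jωL = j·3864·0.0224 = 0 + j86.56 Ω
Step 3 — Bridge requires nodal analysis (the Z5 bridge couples midpoints C and D, so the two paths cannot be reduced to a simple series/parallel combination). Setting node B to ground and injecting 1 A at node A, the 3-node admittance system at A, C, D solves to V_A = Z_AB = 37.25 + j53.73 Ω = 65.38∠55.3° Ω.

Z = 37.25 + j53.73 Ω = 65.38∠55.3° Ω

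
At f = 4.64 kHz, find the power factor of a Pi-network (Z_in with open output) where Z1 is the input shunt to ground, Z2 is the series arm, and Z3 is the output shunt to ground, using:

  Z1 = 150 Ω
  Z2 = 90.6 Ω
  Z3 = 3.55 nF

Step 1 — Angular frequency: ω = 2π·f = 2π·4640 = 2.915e+04 rad/s.
Step 2 — Component impedances:
  Z1: Z = R = 150 Ω
  Z2: Z = R = 90.6 Ω
  Z3: Z = 1/(jωC) = -j/(ω·C) = 0 - j9662 Ω
Step 3 — With open output, the series arm Z2 and the output shunt Z3 appear in series to ground: Z2 + Z3 = 90.6 - j9662 Ω.
Step 4 — Parallel with input shunt Z1: Z_in = Z1 || (Z2 + Z3) = 149.9 - j2.327 Ω = 150∠-0.9° Ω.
Step 5 — Power factor: PF = cos(φ) = Re(Z)/|Z| = 149.94/149.96 = 0.9999.
Step 6 — Type: Im(Z) = -2.327 ⇒ leading (phase φ = -0.9°).

PF = 0.9999 (leading, φ = -0.9°)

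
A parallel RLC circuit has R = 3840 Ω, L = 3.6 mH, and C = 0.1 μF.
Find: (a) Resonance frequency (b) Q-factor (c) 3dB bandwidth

Step 1 — Resonance: ω₀ = 1/√(LC) = 1/√(0.0036·1e-07) = 5.27e+04 rad/s.
Step 2 — f₀ = ω₀/(2π) = 8388 Hz.
Step 3 — Parallel Q: Q = R/(ω₀L) = 3840/(5.27e+04·0.0036) = 20.24.
Step 4 — Bandwidth: Δω = ω₀/Q = 2604 rad/s; BW = Δω/(2π) = 414.5 Hz.

(a) f₀ = 8388 Hz  (b) Q = 20.24  (c) BW = 414.5 Hz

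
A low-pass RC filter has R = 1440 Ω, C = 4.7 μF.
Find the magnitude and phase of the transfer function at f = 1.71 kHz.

Step 1 — Angular frequency: ω = 2π·1710 = 1.074e+04 rad/s.
Step 2 — Transfer function: H(jω) = 1/(1 + jωRC).
Step 3 — Denominator: 1 + jωRC = 1 + j·1.074e+04·1440·4.7e-06 = 1 + j72.72.
Step 4 — H = 0.0001891 - j0.01375.
Step 5 — Magnitude: |H| = 0.01375 (-37.2 dB); phase: φ = -89.2°.

|H| = 0.01375 (-37.2 dB), φ = -89.2°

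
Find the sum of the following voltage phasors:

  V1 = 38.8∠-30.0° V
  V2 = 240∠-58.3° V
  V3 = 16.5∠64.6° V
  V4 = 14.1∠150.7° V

Step 1 — Convert each phasor to rectangular form:
  V1 = 38.8·(cos(-30.0°) + j·sin(-30.0°)) = 33.6 - j19.4 V
  V2 = 240·(cos(-58.3°) + j·sin(-58.3°)) = 126.1 - j204.2 V
  V3 = 16.5·(cos(64.6°) + j·sin(64.6°)) = 7.077 + j14.91 V
  V4 = 14.1·(cos(150.7°) + j·sin(150.7°)) = -12.3 + j6.9 V
Step 2 — Sum components: V_total = 154.5 - j201.8 V.
Step 3 — Convert to polar: |V_total| = 254.1 V, ∠V_total = -52.6°.

V_total = 254.1∠-52.6° V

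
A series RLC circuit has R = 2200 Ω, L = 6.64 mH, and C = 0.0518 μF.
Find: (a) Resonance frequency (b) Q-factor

Step 1 — Resonance condition Im(Z)=0 gives ω₀ = 1/√(LC).
Step 2 — ω₀ = 1/√(0.00664·5.18e-08) = 5.392e+04 rad/s.
Step 3 — f₀ = ω₀/(2π) = 8582 Hz.
Step 4 — Series Q: Q = ω₀L/R = 5.392e+04·0.00664/2200 = 0.1627.

(a) f₀ = 8582 Hz  (b) Q = 0.1627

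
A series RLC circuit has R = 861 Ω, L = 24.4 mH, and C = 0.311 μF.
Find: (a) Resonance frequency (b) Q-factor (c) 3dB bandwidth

Step 1 — Resonance condition Im(Z)=0 gives ω₀ = 1/√(LC).
Step 2 — ω₀ = 1/√(0.0244·3.11e-07) = 1.148e+04 rad/s.
Step 3 — f₀ = ω₀/(2π) = 1827 Hz.
Step 4 — Series Q: Q = ω₀L/R = 1.148e+04·0.0244/861 = 0.3253.
Step 5 — 3dB bandwidth: Δω = ω₀/Q = 3.529e+04 rad/s; BW = Δω/(2π) = 5616 Hz.

(a) f₀ = 1827 Hz  (b) Q = 0.3253  (c) BW = 5616 Hz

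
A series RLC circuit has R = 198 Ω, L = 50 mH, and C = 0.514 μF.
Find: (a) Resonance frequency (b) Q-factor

Step 1 — Resonance condition Im(Z)=0 gives ω₀ = 1/√(LC).
Step 2 — ω₀ = 1/√(0.05·5.14e-07) = 6238 rad/s.
Step 3 — f₀ = ω₀/(2π) = 992.8 Hz.
Step 4 — Series Q: Q = ω₀L/R = 6238·0.05/198 = 1.575.

(a) f₀ = 992.8 Hz  (b) Q = 1.575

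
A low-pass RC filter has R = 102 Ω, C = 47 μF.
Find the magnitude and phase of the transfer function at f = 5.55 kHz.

Step 1 — Angular frequency: ω = 2π·5550 = 3.487e+04 rad/s.
Step 2 — Transfer function: H(jω) = 1/(1 + jωRC).
Step 3 — Denominator: 1 + jωRC = 1 + j·3.487e+04·102·4.7e-05 = 1 + j167.2.
Step 4 — H = 3.578e-05 - j0.005982.
Step 5 — Magnitude: |H| = 0.005982 (-44.5 dB); phase: φ = -89.7°.

|H| = 0.005982 (-44.5 dB), φ = -89.7°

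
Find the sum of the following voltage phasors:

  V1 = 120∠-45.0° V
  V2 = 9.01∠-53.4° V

Step 1 — Convert each phasor to rectangular form:
  V1 = 120·(cos(-45.0°) + j·sin(-45.0°)) = 84.85 - j84.85 V
  V2 = 9.01·(cos(-53.4°) + j·sin(-53.4°)) = 5.372 - j7.233 V
Step 2 — Sum components: V_total = 90.22 - j92.09 V.
Step 3 — Convert to polar: |V_total| = 128.9 V, ∠V_total = -45.6°.

V_total = 128.9∠-45.6° V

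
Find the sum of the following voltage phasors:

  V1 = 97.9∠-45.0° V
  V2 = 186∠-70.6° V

Step 1 — Convert each phasor to rectangular form:
  V1 = 97.9·(cos(-45.0°) + j·sin(-45.0°)) = 69.23 - j69.23 V
  V2 = 186·(cos(-70.6°) + j·sin(-70.6°)) = 61.78 - j175.4 V
Step 2 — Sum components: V_total = 131 - j244.7 V.
Step 3 — Convert to polar: |V_total| = 277.5 V, ∠V_total = -61.8°.

V_total = 277.5∠-61.8° V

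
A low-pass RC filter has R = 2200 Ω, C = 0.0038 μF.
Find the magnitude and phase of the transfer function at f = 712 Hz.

Step 1 — Angular frequency: ω = 2π·712 = 4474 rad/s.
Step 2 — Transfer function: H(jω) = 1/(1 + jωRC).
Step 3 — Denominator: 1 + jωRC = 1 + j·4474·2200·3.8e-09 = 1 + j0.0374.
Step 4 — H = 0.9986 - j0.03735.
Step 5 — Magnitude: |H| = 0.9993 (-0.0 dB); phase: φ = -2.1°.

|H| = 0.9993 (-0.0 dB), φ = -2.1°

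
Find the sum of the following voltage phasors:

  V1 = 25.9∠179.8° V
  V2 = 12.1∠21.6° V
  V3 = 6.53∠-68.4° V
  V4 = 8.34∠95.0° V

Step 1 — Convert each phasor to rectangular form:
  V1 = 25.9·(cos(179.8°) + j·sin(179.8°)) = -25.9 + j0.09041 V
  V2 = 12.1·(cos(21.6°) + j·sin(21.6°)) = 11.25 + j4.454 V
  V3 = 6.53·(cos(-68.4°) + j·sin(-68.4°)) = 2.404 - j6.071 V
  V4 = 8.34·(cos(95.0°) + j·sin(95.0°)) = -0.7269 + j8.308 V
Step 2 — Sum components: V_total = -12.97 + j6.782 V.
Step 3 — Convert to polar: |V_total| = 14.64 V, ∠V_total = 152.4°.

V_total = 14.64∠152.4° V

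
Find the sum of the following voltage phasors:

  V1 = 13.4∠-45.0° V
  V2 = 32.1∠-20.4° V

Step 1 — Convert each phasor to rectangular form:
  V1 = 13.4·(cos(-45.0°) + j·sin(-45.0°)) = 9.475 - j9.475 V
  V2 = 32.1·(cos(-20.4°) + j·sin(-20.4°)) = 30.09 - j11.19 V
Step 2 — Sum components: V_total = 39.56 - j20.66 V.
Step 3 — Convert to polar: |V_total| = 44.63 V, ∠V_total = -27.6°.

V_total = 44.63∠-27.6° V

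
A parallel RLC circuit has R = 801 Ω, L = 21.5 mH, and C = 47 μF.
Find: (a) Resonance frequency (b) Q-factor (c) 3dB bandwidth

Step 1 — Resonance: ω₀ = 1/√(LC) = 1/√(0.0215·4.7e-05) = 994.8 rad/s.
Step 2 — f₀ = ω₀/(2π) = 158.3 Hz.
Step 3 — Parallel Q: Q = R/(ω₀L) = 801/(994.8·0.0215) = 37.45.
Step 4 — Bandwidth: Δω = ω₀/Q = 26.56 rad/s; BW = Δω/(2π) = 4.228 Hz.

(a) f₀ = 158.3 Hz  (b) Q = 37.45  (c) BW = 4.228 Hz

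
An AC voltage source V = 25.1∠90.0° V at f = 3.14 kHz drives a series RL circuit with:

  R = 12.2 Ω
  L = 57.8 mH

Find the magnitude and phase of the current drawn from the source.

Step 1 — Angular frequency: ω = 2π·f = 2π·3140 = 1.973e+04 rad/s.
Step 2 — Component impedances:
  R: Z = R = 12.2 Ω
  L: Z = jωL = j·1.973e+04·0.0578 = 0 + j1140 Ω
Step 3 — Series combination: Z_total = R + L = 12.2 + j1140 Ω = 1140∠89.4° Ω.
Step 4 — Source phasor: V = 25.1∠90.0° V = 0 + j25.1 V.
Step 5 — Ohm's law: I = V / Z_total = (0 + j25.1) / (12.2 + j1140) = 0.02201 + j0.0002355 A.
Step 6 — Convert to polar: |I| = 0.02201 A, ∠I = 0.6°.

I = 0.02201∠0.6° A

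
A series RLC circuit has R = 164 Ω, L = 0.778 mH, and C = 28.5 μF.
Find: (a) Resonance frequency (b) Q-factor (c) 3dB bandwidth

Step 1 — Resonance condition Im(Z)=0 gives ω₀ = 1/√(LC).
Step 2 — ω₀ = 1/√(0.000778·2.85e-05) = 6716 rad/s.
Step 3 — f₀ = ω₀/(2π) = 1069 Hz.
Step 4 — Series Q: Q = ω₀L/R = 6716·0.000778/164 = 0.03186.
Step 5 — 3dB bandwidth: Δω = ω₀/Q = 2.108e+05 rad/s; BW = Δω/(2π) = 3.355e+04 Hz.

(a) f₀ = 1069 Hz  (b) Q = 0.03186  (c) BW = 3.355e+04 Hz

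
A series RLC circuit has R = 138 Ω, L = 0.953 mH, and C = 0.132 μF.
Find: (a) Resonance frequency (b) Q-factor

Step 1 — Resonance condition Im(Z)=0 gives ω₀ = 1/√(LC).
Step 2 — ω₀ = 1/√(0.000953·1.32e-07) = 8.916e+04 rad/s.
Step 3 — f₀ = ω₀/(2π) = 1.419e+04 Hz.
Step 4 — Series Q: Q = ω₀L/R = 8.916e+04·0.000953/138 = 0.6157.

(a) f₀ = 1.419e+04 Hz  (b) Q = 0.6157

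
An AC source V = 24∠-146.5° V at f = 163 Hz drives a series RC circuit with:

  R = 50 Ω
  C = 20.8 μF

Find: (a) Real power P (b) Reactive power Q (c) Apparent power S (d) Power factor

Step 1 — Angular frequency: ω = 2π·f = 2π·163 = 1024 rad/s.
Step 2 — Component impedances:
  R: Z = R = 50 Ω
  C: Z = 1/(jωC) = -j/(ω·C) = 0 - j46.94 Ω
Step 3 — Series combination: Z_total = R + C = 50 - j46.94 Ω = 68.58∠-43.2° Ω.
Step 4 — Source phasor: V = 24∠-146.5° V = -20.01 - j13.25 V.
Step 5 — Current: I = V / Z = -0.08054 - j0.3405 A = 0.3499∠-103.3° A.
Step 6 — Complex power: S = V·I* = 6.123 - j5.749 VA.
Step 7 — Real power: P = Re(S) = 6.123 W.
Step 8 — Reactive power: Q = Im(S) = -5.749 VAR.
Step 9 — Apparent power: |S| = 8.399 VA.
Step 10 — Power factor: PF = P/|S| = 0.729 (leading).

(a) P = 6.123 W  (b) Q = -5.749 VAR  (c) S = 8.399 VA  (d) PF = 0.729 (leading)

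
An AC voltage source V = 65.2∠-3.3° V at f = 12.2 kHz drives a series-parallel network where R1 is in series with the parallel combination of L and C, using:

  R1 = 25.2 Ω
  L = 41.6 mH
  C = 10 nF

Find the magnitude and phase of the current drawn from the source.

Step 1 — Angular frequency: ω = 2π·f = 2π·1.22e+04 = 7.665e+04 rad/s.
Step 2 — Component impedances:
  R1: Z = R = 25.2 Ω
  L: Z = jωL = j·7.665e+04·0.0416 = 0 + j3189 Ω
  C: Z = 1/(jωC) = -j/(ω·C) = 0 - j1305 Ω
Step 3 — Parallel branch: L || C = 1/(1/L + 1/C) = 0 - j2208 Ω.
Step 4 — Series with R1: Z_total = R1 + (L || C) = 25.2 - j2208 Ω = 2208∠-89.3° Ω.
Step 5 — Source phasor: V = 65.2∠-3.3° V = 65.09 - j3.753 V.
Step 6 — Ohm's law: I = V / Z_total = (65.09 - j3.753) / (25.2 - j2208) = 0.002036 + j0.02946 A.
Step 7 — Convert to polar: |I| = 0.02953 A, ∠I = 86.0°.

I = 0.02953∠86.0° A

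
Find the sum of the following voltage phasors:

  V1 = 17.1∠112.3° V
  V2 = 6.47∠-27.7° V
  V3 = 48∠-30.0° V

Step 1 — Convert each phasor to rectangular form:
  V1 = 17.1·(cos(112.3°) + j·sin(112.3°)) = -6.489 + j15.82 V
  V2 = 6.47·(cos(-27.7°) + j·sin(-27.7°)) = 5.728 - j3.008 V
  V3 = 48·(cos(-30.0°) + j·sin(-30.0°)) = 41.57 - j24 V
Step 2 — Sum components: V_total = 40.81 - j11.19 V.
Step 3 — Convert to polar: |V_total| = 42.31 V, ∠V_total = -15.3°.

V_total = 42.31∠-15.3° V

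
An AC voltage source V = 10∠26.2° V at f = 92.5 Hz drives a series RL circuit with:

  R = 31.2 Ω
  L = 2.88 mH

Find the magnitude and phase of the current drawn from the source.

Step 1 — Angular frequency: ω = 2π·f = 2π·92.5 = 581.2 rad/s.
Step 2 — Component impedances:
  R: Z = R = 31.2 Ω
  L: Z = jωL = j·581.2·0.00288 = 0 + j1.674 Ω
Step 3 — Series combination: Z_total = R + L = 31.2 + j1.674 Ω = 31.24∠3.1° Ω.
Step 4 — Source phasor: V = 10∠26.2° V = 8.973 + j4.415 V.
Step 5 — Ohm's law: I = V / Z_total = (8.973 + j4.415) / (31.2 + j1.674) = 0.2943 + j0.1257 A.
Step 6 — Convert to polar: |I| = 0.3201 A, ∠I = 23.1°.

I = 0.3201∠23.1° A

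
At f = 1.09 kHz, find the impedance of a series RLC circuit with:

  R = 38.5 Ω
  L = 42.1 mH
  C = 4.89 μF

Step 1 — Angular frequency: ω = 2π·f = 2π·1090 = 6849 rad/s.
Step 2 — Component impedances:
  R: Z = R = 38.5 Ω
  L: Z = jωL = j·6849·0.0421 = 0 + j288.3 Ω
  C: Z = 1/(jωC) = -j/(ω·C) = 0 - j29.86 Ω
Step 3 — Series combination: Z_total = R + L + C = 38.5 + j258.5 Ω = 261.3∠81.5° Ω.

Z = 38.5 + j258.5 Ω = 261.3∠81.5° Ω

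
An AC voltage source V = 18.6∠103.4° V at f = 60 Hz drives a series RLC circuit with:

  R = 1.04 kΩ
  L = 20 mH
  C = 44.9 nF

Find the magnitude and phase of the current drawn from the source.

Step 1 — Angular frequency: ω = 2π·f = 2π·60 = 377 rad/s.
Step 2 — Component impedances:
  R: Z = R = 1040 Ω
  L: Z = jωL = j·377·0.02 = 0 + j7.54 Ω
  C: Z = 1/(jωC) = -j/(ω·C) = 0 - j5.908e+04 Ω
Step 3 — Series combination: Z_total = R + L + C = 1040 - j5.907e+04 Ω = 5.908e+04∠-89.0° Ω.
Step 4 — Source phasor: V = 18.6∠103.4° V = -4.311 + j18.09 V.
Step 5 — Ohm's law: I = V / Z_total = (-4.311 + j18.09) / (1040 - j5.907e+04) = -0.0003075 - j6.756e-05 A.
Step 6 — Convert to polar: |I| = 0.0003148 A, ∠I = -167.6°.

I = 0.0003148∠-167.6° A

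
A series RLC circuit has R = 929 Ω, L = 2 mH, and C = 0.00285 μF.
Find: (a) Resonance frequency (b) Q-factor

Step 1 — Resonance condition Im(Z)=0 gives ω₀ = 1/√(LC).
Step 2 — ω₀ = 1/√(0.002·2.85e-09) = 4.189e+05 rad/s.
Step 3 — f₀ = ω₀/(2π) = 6.666e+04 Hz.
Step 4 — Series Q: Q = ω₀L/R = 4.189e+05·0.002/929 = 0.9017.

(a) f₀ = 6.666e+04 Hz  (b) Q = 0.9017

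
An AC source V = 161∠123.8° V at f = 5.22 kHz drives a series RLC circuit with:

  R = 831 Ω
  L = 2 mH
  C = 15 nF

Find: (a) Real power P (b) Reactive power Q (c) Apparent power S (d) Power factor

Step 1 — Angular frequency: ω = 2π·f = 2π·5220 = 3.28e+04 rad/s.
Step 2 — Component impedances:
  R: Z = R = 831 Ω
  L: Z = jωL = j·3.28e+04·0.002 = 0 + j65.6 Ω
  C: Z = 1/(jωC) = -j/(ω·C) = 0 - j2033 Ω
Step 3 — Series combination: Z_total = R + L + C = 831 - j1967 Ω = 2135∠-67.1° Ω.
Step 4 — Source phasor: V = 161∠123.8° V = -89.56 + j133.8 V.
Step 5 — Current: I = V / Z = -0.07404 - j0.01425 A = 0.0754∠-169.1° A.
Step 6 — Complex power: S = V·I* = 4.724 - j11.18 VA.
Step 7 — Real power: P = Re(S) = 4.724 W.
Step 8 — Reactive power: Q = Im(S) = -11.18 VAR.
Step 9 — Apparent power: |S| = 12.14 VA.
Step 10 — Power factor: PF = P/|S| = 0.3892 (leading).

(a) P = 4.724 W  (b) Q = -11.18 VAR  (c) S = 12.14 VA  (d) PF = 0.3892 (leading)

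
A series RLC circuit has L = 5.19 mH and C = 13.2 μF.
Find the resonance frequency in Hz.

Step 1 — Resonance condition Im(Z)=0 gives ω₀ = 1/√(LC).
Step 2 — ω₀ = 1/√(0.00519·1.32e-05) = 3821 rad/s.
Step 3 — f₀ = ω₀/(2π) = 608.1 Hz.

f₀ = 608.1 Hz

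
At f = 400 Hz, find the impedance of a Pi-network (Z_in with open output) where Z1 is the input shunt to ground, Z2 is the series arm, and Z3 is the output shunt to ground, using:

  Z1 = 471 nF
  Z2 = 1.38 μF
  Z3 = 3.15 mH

Step 1 — Angular frequency: ω = 2π·f = 2π·400 = 2513 rad/s.
Step 2 — Component impedances:
  Z1: Z = 1/(jωC) = -j/(ω·C) = 0 - j844.8 Ω
  Z2: Z = 1/(jωC) = -j/(ω·C) = 0 - j288.3 Ω
  Z3: Z = jωL = j·2513·0.00315 = 0 + j7.917 Ω
Step 3 — With open output, the series arm Z2 and the output shunt Z3 appear in series to ground: Z2 + Z3 = 0 - j280.4 Ω.
Step 4 — Parallel with input shunt Z1: Z_in = Z1 || (Z2 + Z3) = 0 - j210.5 Ω = 210.5∠-90.0° Ω.

Z = 0 - j210.5 Ω = 210.5∠-90.0° Ω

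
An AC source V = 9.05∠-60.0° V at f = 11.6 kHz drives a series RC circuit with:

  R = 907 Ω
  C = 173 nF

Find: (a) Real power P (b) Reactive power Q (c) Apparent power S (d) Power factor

Step 1 — Angular frequency: ω = 2π·f = 2π·1.16e+04 = 7.288e+04 rad/s.
Step 2 — Component impedances:
  R: Z = R = 907 Ω
  C: Z = 1/(jωC) = -j/(ω·C) = 0 - j79.31 Ω
Step 3 — Series combination: Z_total = R + C = 907 - j79.31 Ω = 910.5∠-5.0° Ω.
Step 4 — Source phasor: V = 9.05∠-60.0° V = 4.525 - j7.838 V.
Step 5 — Current: I = V / Z = 0.005701 - j0.008143 A = 0.00994∠-55.0° A.
Step 6 — Complex power: S = V·I* = 0.08962 - j0.007836 VA.
Step 7 — Real power: P = Re(S) = 0.08962 W.
Step 8 — Reactive power: Q = Im(S) = -0.007836 VAR.
Step 9 — Apparent power: |S| = 0.08996 VA.
Step 10 — Power factor: PF = P/|S| = 0.9962 (leading).

(a) P = 0.08962 W  (b) Q = -0.007836 VAR  (c) S = 0.08996 VA  (d) PF = 0.9962 (leading)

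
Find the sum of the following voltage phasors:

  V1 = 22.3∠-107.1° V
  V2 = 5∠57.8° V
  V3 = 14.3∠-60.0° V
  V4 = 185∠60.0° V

Step 1 — Convert each phasor to rectangular form:
  V1 = 22.3·(cos(-107.1°) + j·sin(-107.1°)) = -6.557 - j21.31 V
  V2 = 5·(cos(57.8°) + j·sin(57.8°)) = 2.664 + j4.231 V
  V3 = 14.3·(cos(-60.0°) + j·sin(-60.0°)) = 7.15 - j12.38 V
  V4 = 185·(cos(60.0°) + j·sin(60.0°)) = 92.5 + j160.2 V
Step 2 — Sum components: V_total = 95.76 + j130.7 V.
Step 3 — Convert to polar: |V_total| = 162.1 V, ∠V_total = 53.8°.

V_total = 162.1∠53.8° V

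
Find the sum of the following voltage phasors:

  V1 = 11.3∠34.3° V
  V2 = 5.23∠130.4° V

Step 1 — Convert each phasor to rectangular form:
  V1 = 11.3·(cos(34.3°) + j·sin(34.3°)) = 9.335 + j6.368 V
  V2 = 5.23·(cos(130.4°) + j·sin(130.4°)) = -3.39 + j3.983 V
Step 2 — Sum components: V_total = 5.945 + j10.35 V.
Step 3 — Convert to polar: |V_total| = 11.94 V, ∠V_total = 60.1°.

V_total = 11.94∠60.1° V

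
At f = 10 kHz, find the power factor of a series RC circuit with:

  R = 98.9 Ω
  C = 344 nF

Step 1 — Angular frequency: ω = 2π·f = 2π·1e+04 = 6.283e+04 rad/s.
Step 2 — Component impedances:
  R: Z = R = 98.9 Ω
  C: Z = 1/(jωC) = -j/(ω·C) = 0 - j46.27 Ω
Step 3 — Series combination: Z_total = R + C = 98.9 - j46.27 Ω = 109.2∠-25.1° Ω.
Step 4 — Power factor: PF = cos(φ) = Re(Z)/|Z| = 98.9/109.19 = 0.9058.
Step 5 — Type: Im(Z) = -46.27 ⇒ leading (phase φ = -25.1°).

PF = 0.9058 (leading, φ = -25.1°)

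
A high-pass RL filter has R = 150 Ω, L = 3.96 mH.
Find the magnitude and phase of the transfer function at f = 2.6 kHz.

Step 1 — Angular frequency: ω = 2π·2600 = 1.634e+04 rad/s.
Step 2 — Transfer function: H(jω) = jωL/(R + jωL).
Step 3 — Numerator jωL = j·64.69; denominator R + jωL = 150 + j64.69.
Step 4 — H = 0.1568 + j0.3636.
Step 5 — Magnitude: |H| = 0.396 (-8.0 dB); phase: φ = 66.7°.

|H| = 0.396 (-8.0 dB), φ = 66.7°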